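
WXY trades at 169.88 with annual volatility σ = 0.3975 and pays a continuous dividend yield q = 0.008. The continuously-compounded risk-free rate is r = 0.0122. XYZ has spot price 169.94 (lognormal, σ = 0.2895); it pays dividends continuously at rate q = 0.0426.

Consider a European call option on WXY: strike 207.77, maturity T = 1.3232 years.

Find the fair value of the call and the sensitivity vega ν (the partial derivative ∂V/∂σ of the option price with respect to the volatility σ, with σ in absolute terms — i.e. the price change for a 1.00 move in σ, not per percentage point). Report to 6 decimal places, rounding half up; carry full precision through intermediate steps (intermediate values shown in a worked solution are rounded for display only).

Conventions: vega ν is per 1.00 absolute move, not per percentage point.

σ√T = 0.3975·√1.3232 = 0.457246
d₁ = (ln(S/K) + (r−q+σ²/2)T) / (σ√T) = (ln(169.88/207.77) + (0.0122−0.008+0.3975²/2)·1.3232) / 0.457246 = (-0.201339 + 0.110094) / 0.457246 = -0.199553
d₂ = d₁ − σ√T = -0.199553 − 0.457246 = -0.656799
e^{−rT} = 0.983987
e^{−qT} = 0.989470
N(d₁) = 0.420915,  N(d₂) = 0.255655
Call price V = S·e^{−qT}·N(d₁) − K·e^{−rT}·N(d₂) = 70.752094 − 52.266835 = 18.485258
φ(d₁) = (1/√(2π))·e^{−d₁²/2} = 0.391078
ν = S·e^{−qT}·φ(d₁)·√T = 75.617210

price = 18.485258
ν = 75.617210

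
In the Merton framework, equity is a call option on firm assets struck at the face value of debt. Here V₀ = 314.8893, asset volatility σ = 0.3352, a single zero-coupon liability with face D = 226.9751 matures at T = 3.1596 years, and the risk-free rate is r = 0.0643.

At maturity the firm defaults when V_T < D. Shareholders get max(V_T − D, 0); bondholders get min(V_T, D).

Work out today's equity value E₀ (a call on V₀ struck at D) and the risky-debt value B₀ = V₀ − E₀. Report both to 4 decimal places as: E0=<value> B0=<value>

Work the structural quantities from V₀ = 314.8893 against face 226.9751:
d₁ = [ln(V₀/D) + (r + σ²/2)T] / (σ√T)
   = [ln(314.8893/226.9751) + (0.0643 + 0.5·0.3352²)·3.1596] / (0.3352·√3.1596)
   = [0.327381 + 0.380667] / 0.595827 = 1.188345
d₂ = d₁ − σ√T = 1.188345 − 0.595827 = 0.592518
N(d₁) = 0.882651,  N(d₂) = 0.723248,  e^(−rT) = 0.816146
E₀ = V₀·N(d₁) − D·e^(−rT)·N(d₂)
   = 314.8893·0.882651 − 226.9751·0.816146·0.723248 = 143.959490
B₀ = V₀ − E₀ = 314.8893 − 143.959490 = 170.929810

E0=143.9595 B0=170.9298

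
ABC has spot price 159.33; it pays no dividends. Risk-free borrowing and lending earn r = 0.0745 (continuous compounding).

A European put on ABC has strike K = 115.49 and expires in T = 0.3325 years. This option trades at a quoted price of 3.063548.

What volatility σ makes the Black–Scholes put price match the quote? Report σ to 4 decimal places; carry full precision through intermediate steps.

At σ = 0.5577 the Black–Scholes value reproduces the quote:
σ√T = 0.5577·√0.3325 = 0.321586
d₁ = (ln(S/K) + (r+σ²/2)T) / (σ√T) = (ln(159.33/115.49) + (0.0745+0.5577²/2)·0.3325) / 0.321586 = (0.321794 + 0.076480) / 0.321586 = 1.238468
d₂ = d₁ − σ√T = 1.238468 − 0.321586 = 0.916883
e^{−rT} = 0.975533
N(−d₁) = 0.107771,  N(−d₂) = 0.179602
V = K·e^{−rT}·N(−d₂) − S·N(−d₁) = 20.234740 − 17.171192 = 3.063548 (matching the quote); vega is positive throughout, so no other σ reproduces this price

sigma = 0.5577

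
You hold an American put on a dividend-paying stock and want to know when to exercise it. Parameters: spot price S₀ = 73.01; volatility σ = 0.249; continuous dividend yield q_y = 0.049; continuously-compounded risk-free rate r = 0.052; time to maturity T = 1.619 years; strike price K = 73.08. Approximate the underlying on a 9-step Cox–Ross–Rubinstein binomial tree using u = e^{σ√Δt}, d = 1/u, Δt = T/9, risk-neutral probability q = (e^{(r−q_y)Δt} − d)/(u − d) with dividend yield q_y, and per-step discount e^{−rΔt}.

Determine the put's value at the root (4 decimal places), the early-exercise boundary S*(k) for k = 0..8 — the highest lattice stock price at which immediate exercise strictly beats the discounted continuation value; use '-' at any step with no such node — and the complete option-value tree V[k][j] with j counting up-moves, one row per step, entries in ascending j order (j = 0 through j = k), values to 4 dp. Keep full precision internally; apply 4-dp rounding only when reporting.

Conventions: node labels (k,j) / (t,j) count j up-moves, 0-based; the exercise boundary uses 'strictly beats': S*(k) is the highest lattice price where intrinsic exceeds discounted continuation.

params: Δt=0.17989 u=1.11139 d=0.89978 q=0.47617 e^(-rΔt)=0.99069
t_9 payoffs: 44.8577 38.2203 30.0219 19.8954 7.3873 0.0000 0.0000 0.0000 0.0000 0.0000
t_8: node(8,0) S=31.3660 payoff=41.7140 vs cont=41.3089 → 41.7140 [stop]  node(8,1) S=38.7427 payoff=34.3373 vs cont=33.9969 → 34.3373 [stop]  node(8,2) S=47.8542 payoff=25.2258 vs cont=24.9653 → 25.2258 [stop]  node(8,3) S=59.1087 payoff=13.9713 vs cont=13.8096 → 13.9713 [stop]  node(8,4) S=73.0100 payoff=0.0700 vs cont=3.8337 → 3.8337 [wait]  node(8,5) S=90.1806 payoff=0.0000 vs cont=0.0000 → 0.0000 [wait]  node(8,6) S=111.3895 payoff=0.0000 vs cont=0.0000 → 0.0000 [wait]  node(8,7) S=137.5863 payoff=0.0000 vs cont=0.0000 → 0.0000 [wait]  node(8,8) S=169.9441 payoff=0.0000 vs cont=0.0000 → 0.0000 [wait]  ⇒ S*(8)=59.1087
t_7: node(7,0) S=34.8597 payoff=38.2203 vs cont=37.8458 → 38.2203 [stop]  node(7,1) S=43.0581 payoff=30.0219 vs cont=29.7193 → 30.0219 [stop]  node(7,2) S=53.1846 payoff=19.8954 vs cont=19.6817 → 19.8954 [stop]  node(7,3) S=65.6927 payoff=7.3873 vs cont=9.0589 → 9.0589 [wait]  node(7,4) S=81.1424 payoff=0.0000 vs cont=1.9895 → 1.9895 [wait]  node(7,5) S=100.2256 payoff=0.0000 vs cont=0.0000 → 0.0000 [wait]  node(7,6) S=123.7969 payoff=0.0000 vs cont=0.0000 → 0.0000 [wait]  node(7,7) S=152.9117 payoff=0.0000 vs cont=0.0000 → 0.0000 [wait]  ⇒ S*(7)=53.1846
t_6: node(6,0) S=38.7427 payoff=34.3373 vs cont=33.9969 → 34.3373 [stop]  node(6,1) S=47.8542 payoff=25.2258 vs cont=24.9653 → 25.2258 [stop]  node(6,2) S=59.1087 payoff=13.9713 vs cont=14.5981 → 14.5981 [wait]  node(6,3) S=73.0100 payoff=0.0700 vs cont=5.6396 → 5.6396 [wait]  node(6,4) S=90.1806 payoff=0.0000 vs cont=1.0324 → 1.0324 [wait]  node(6,5) S=111.3895 payoff=0.0000 vs cont=0.0000 → 0.0000 [wait]  node(6,6) S=137.5863 payoff=0.0000 vs cont=0.0000 → 0.0000 [wait]  ⇒ S*(6)=47.8542
t_5: node(5,0) S=43.0581 payoff=30.0219 vs cont=29.7193 → 30.0219 [stop]  node(5,1) S=53.1846 payoff=19.8954 vs cont=19.9774 → 19.9774 [wait]  node(5,2) S=65.6927 payoff=7.3873 vs cont=10.2361 → 10.2361 [wait]  node(5,3) S=81.1424 payoff=0.0000 vs cont=3.4137 → 3.4137 [wait]  node(5,4) S=100.2256 payoff=0.0000 vs cont=0.5358 → 0.5358 [wait]  node(5,5) S=123.7969 payoff=0.0000 vs cont=0.0000 → 0.0000 [wait]  ⇒ S*(5)=43.0581
t_4: node(4,0) S=47.8542 payoff=25.2258 vs cont=25.0040 → 25.2258 [stop]  node(4,1) S=59.1087 payoff=13.9713 vs cont=15.1961 → 15.1961 [wait]  node(4,2) S=73.0100 payoff=0.0700 vs cont=6.9224 → 6.9224 [wait]  node(4,3) S=90.1806 payoff=0.0000 vs cont=2.0243 → 2.0243 [wait]  node(4,4) S=111.3895 payoff=0.0000 vs cont=0.2780 → 0.2780 [wait]  ⇒ S*(4)=47.8542
t_3: node(3,0) S=53.1846 payoff=19.8954 vs cont=20.2595 → 20.2595 [wait]  node(3,1) S=65.6927 payoff=7.3873 vs cont=11.1516 → 11.1516 [wait]  node(3,2) S=81.1424 payoff=0.0000 vs cont=4.5473 → 4.5473 [wait]  node(3,3) S=100.2256 payoff=0.0000 vs cont=1.1817 → 1.1817 [wait]  ⇒ S*(3)=-
t_2: node(2,0) S=59.1087 payoff=13.9713 vs cont=15.7743 → 15.7743 [wait]  node(2,1) S=73.0100 payoff=0.0700 vs cont=7.9323 → 7.9323 [wait]  node(2,2) S=90.1806 payoff=0.0000 vs cont=2.9173 → 2.9173 [wait]  ⇒ S*(2)=-
t_1: node(1,0) S=65.6927 payoff=7.3873 vs cont=11.9280 → 11.9280 [wait]  node(1,1) S=81.1424 payoff=0.0000 vs cont=5.4926 → 5.4926 [wait]  ⇒ S*(1)=-
t_0: node(0,0) S=73.0100 payoff=0.0700 vs cont=8.7811 → 8.7811 [wait]  ⇒ S*(0)=-

price = 8.7811
boundary = - - - - 47.8542 43.0581 47.8542 53.1846 59.1087
tree:
8.7811
11.9280 5.4926
15.7743 7.9323 2.9173
20.2595 11.1516 4.5473 1.1817
25.2258 15.1961 6.9224 2.0243 0.2780
30.0219 19.9774 10.2361 3.4137 0.5358 0.0000
34.3373 25.2258 14.5981 5.6396 1.0324 0.0000 0.0000
38.2203 30.0219 19.8954 9.0589 1.9895 0.0000 0.0000 0.0000
41.7140 34.3373 25.2258 13.9713 3.8337 0.0000 0.0000 0.0000 0.0000
44.8577 38.2203 30.0219 19.8954 7.3873 0.0000 0.0000 0.0000 0.0000 0.0000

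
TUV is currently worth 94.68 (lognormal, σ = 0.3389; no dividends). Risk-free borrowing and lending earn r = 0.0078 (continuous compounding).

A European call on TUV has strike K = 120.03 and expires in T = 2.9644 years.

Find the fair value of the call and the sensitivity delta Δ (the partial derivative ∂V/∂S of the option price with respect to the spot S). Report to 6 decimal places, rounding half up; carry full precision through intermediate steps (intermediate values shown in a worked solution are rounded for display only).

σ√T = 0.3389·√2.9644 = 0.583499
d₁ = (ln(S/K) + (r+σ²/2)T) / (σ√T) = (ln(94.68/120.03) + (0.0078+0.3389²/2)·2.9644) / 0.583499 = (-0.237239 + 0.193358) / 0.583499 = -0.075204
d₂ = d₁ − σ√T = -0.075204 − 0.583499 = -0.658702
e^{−rT} = 0.977143
N(d₁) = 0.470026,  N(d₂) = 0.255043
Call price V = S·N(d₁) − K·e^{−rT}·N(d₂) = 44.502098 − 29.913147 = 14.588951
Δ = N(d₁) = 0.470026

price = 14.588951
Δ = 0.470026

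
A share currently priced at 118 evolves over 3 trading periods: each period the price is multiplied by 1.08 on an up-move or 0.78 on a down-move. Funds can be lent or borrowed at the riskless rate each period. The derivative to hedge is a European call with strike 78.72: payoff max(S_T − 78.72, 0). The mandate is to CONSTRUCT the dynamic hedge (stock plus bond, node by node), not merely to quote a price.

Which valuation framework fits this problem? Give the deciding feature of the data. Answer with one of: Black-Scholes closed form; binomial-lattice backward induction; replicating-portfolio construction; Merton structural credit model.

Key observation: the deliverable is the dynamic trading strategy on the 3-step tree (spot 118, moves 1.08 and 0.78), so the valuation must go through the node-by-node replicating-portfolio solve.

framework: replicating-portfolio construction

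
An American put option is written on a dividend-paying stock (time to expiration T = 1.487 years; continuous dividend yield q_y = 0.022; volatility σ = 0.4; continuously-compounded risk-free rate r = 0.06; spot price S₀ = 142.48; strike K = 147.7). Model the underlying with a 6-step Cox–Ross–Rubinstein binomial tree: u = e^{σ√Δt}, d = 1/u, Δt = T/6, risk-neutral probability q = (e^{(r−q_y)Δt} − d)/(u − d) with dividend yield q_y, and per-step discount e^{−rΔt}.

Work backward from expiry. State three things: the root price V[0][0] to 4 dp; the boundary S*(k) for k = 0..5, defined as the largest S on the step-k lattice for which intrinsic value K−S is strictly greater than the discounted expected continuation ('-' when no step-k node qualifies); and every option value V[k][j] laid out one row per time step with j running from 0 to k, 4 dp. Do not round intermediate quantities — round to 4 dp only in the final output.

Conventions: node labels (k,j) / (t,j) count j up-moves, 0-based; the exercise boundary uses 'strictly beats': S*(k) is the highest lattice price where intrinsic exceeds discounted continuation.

price = 26.1682
boundary = - - - 78.3987 95.6733 116.7541
tree:
26.1682
37.6732 14.2273
52.2799 22.6537 5.3255
69.3013 35.0424 9.6211 0.7266
83.4568 52.0267 17.3011 1.4020 0.0000
95.0564 69.3013 30.9459 2.7053 0.0000 0.0000
104.5616 83.4568 52.0267 5.2200 0.0000 0.0000 0.0000

Δt=0.24783, u=1.22034, d=0.81944, q=0.47398, disc=e^(-rΔt)=0.98524
k=6 terminal: V=max(K-S,0) → 104.5616 83.4568 52.0267 5.2200 0.0000 0.0000 0.0000
k=5: j=0 S=52.6436 intr=95.0564 cont=93.1626 V=95.0564[EX]; j=1 S=78.3987 intr=69.3013 cont=67.5475 V=69.3013[EX]; j=2 S=116.7541 intr=30.9459 cont=29.4007 V=30.9459[EX]; j=3 S=173.8744 intr=0.0000 cont=2.7053 V=2.7053[hold]; j=4 S=258.9399 intr=0.0000 cont=0.0000 V=0.0000[hold]; j=5 S=385.6225 intr=0.0000 cont=0.0000 V=0.0000[hold]  S*(5)=116.7541
k=4: j=0 S=64.2432 intr=83.4568 cont=81.6261 V=83.4568[EX]; j=1 S=95.6733 intr=52.0267 cont=50.3669 V=52.0267[EX]; j=2 S=142.4800 intr=5.2200 cont=17.3011 V=17.3011[hold]; j=3 S=212.1863 intr=0.0000 cont=1.4020 V=1.4020[hold]; j=4 S=315.9953 intr=0.0000 cont=0.0000 V=0.0000[hold]  S*(4)=95.6733
k=3: j=0 S=78.3987 intr=69.3013 cont=67.5475 V=69.3013[EX]; j=1 S=116.7541 intr=30.9459 cont=35.0424 V=35.0424[hold]; j=2 S=173.8744 intr=0.0000 cont=9.6211 V=9.6211[hold]; j=3 S=258.9399 intr=0.0000 cont=0.7266 V=0.7266[hold]  S*(3)=78.3987
k=2: j=0 S=95.6733 intr=52.0267 cont=52.2799 V=52.2799[hold]; j=1 S=142.4800 intr=5.2200 cont=22.6537 V=22.6537[hold]; j=2 S=212.1863 intr=0.0000 cont=5.3255 V=5.3255[hold]  S*(2)=-
k=1: j=0 S=116.7541 intr=30.9459 cont=37.6732 V=37.6732[hold]; j=1 S=173.8744 intr=0.0000 cont=14.2273 V=14.2273[hold]  S*(1)=-
k=0: j=0 S=142.4800 intr=5.2200 cont=26.1682 V=26.1682[hold]  S*(0)=-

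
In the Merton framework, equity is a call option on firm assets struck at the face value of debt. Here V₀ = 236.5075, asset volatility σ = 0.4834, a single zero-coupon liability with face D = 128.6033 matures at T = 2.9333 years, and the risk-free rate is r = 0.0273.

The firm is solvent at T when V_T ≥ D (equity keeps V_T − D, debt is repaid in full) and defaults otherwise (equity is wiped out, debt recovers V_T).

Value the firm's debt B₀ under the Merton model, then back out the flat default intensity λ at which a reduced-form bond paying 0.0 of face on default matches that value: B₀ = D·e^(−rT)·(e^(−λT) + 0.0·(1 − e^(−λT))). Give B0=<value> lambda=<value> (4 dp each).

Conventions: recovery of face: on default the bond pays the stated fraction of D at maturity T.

Apply the equity-as-call identities (strike 128.6033, horizon 2.9333 years):
d₁ = [ln(V₀/D) + (r + σ²/2)T] / (σ√T)
   = [ln(236.5075/128.6033) + (0.0273 + 0.5·0.4834²)·2.9333] / (0.4834·√2.9333)
   = [0.609247 + 0.422799] / 0.827913 = 1.246564
d₂ = d₁ − σ√T = 1.246564 − 0.827913 = 0.418650
N(d₁) = 0.893721,  N(d₂) = 0.662264,  e^(−rT) = 0.923043
E₀ = V₀·N(d₁) − D·e^(−rT)·N(d₂)
   = 236.5075·0.893721 − 128.6033·0.923043·0.662264 = 132.756770
B₀ = V₀ − E₀ = 236.5075 − 132.756770 = 103.750730
e^(−λT) = (B₀·e^(rT)/D − 0)/(1 − 0) = (103.7507·1.083373/128.6033 − 0)/1 = 0.87401086
λ = −ln(0.87401086)/2.9333 = 0.045908

B0=103.7507 lambda=0.0459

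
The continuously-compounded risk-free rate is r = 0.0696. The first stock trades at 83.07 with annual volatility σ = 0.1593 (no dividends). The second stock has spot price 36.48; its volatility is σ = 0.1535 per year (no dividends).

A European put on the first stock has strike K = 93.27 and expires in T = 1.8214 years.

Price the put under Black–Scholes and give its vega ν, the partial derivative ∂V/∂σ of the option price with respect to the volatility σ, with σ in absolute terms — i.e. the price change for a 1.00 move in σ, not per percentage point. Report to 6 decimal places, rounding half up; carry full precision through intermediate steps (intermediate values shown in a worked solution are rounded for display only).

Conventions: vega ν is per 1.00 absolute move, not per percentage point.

price = 6.628995
ν = 44.167746

σ√T = 0.1593·√1.8214 = 0.214990
d₁ = (ln(S/K) + (r+σ²/2)T) / (σ√T) = (ln(83.07/93.27) + (0.0696+0.1593²/2)·1.8214) / 0.214990 = (-0.115815 + 0.149880) / 0.214990 = 0.158449
d₂ = d₁ − σ√T = 0.158449 − 0.214990 = -0.056541
e^{−rT} = 0.880937
N(−d₁) = 0.437052,  N(−d₂) = 0.522545
Put price V = K·e^{−rT}·N(−d₂) − S·N(−d₁) = 42.934870 − 36.305875 = 6.628995
φ(d₁) = (1/√(2π))·e^{−d₁²/2} = 0.393966
ν = S·φ(d₁)·√T = 44.167746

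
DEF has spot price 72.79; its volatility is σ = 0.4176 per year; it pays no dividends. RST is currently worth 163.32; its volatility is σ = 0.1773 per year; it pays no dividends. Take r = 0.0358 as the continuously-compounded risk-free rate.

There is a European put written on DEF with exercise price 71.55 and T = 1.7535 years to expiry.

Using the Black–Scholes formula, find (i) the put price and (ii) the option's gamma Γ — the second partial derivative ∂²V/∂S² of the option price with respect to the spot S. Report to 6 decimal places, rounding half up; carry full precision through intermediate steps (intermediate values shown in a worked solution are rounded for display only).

price = 12.604882
Γ = 0.009070

σ√T = 0.4176·√1.7535 = 0.552985
d₁ = (ln(S/K) + (r+σ²/2)T) / (σ√T) = (ln(72.79/71.55) + (0.0358+0.4176²/2)·1.7535) / 0.552985 = (0.017182 + 0.215672) / 0.552985 = 0.421085
d₂ = d₁ − σ√T = 0.421085 − 0.552985 = -0.131900
e^{−rT} = 0.939154
N(−d₁) = 0.336847,  N(−d₂) = 0.552468
Put price V = K·e^{−rT}·N(−d₂) − S·N(−d₁) = 37.123944 − 24.519062 = 12.604882
φ(d₁) = (1/√(2π))·e^{−d₁²/2} = 0.365096
Γ = φ(d₁) / (S·σ·√T) = 0.009070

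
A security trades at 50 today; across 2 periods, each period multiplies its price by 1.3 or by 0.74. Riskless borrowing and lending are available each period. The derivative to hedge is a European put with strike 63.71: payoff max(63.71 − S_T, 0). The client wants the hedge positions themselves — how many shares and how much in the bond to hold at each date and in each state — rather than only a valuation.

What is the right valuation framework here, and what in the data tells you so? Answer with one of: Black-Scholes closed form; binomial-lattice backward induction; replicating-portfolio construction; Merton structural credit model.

framework: replicating-portfolio construction

Key observation: a price alone would not answer the question — the per-node share/bond construction on the spot-50, 1.3/0.74 tree is required, and only the replicating-portfolio method yields it.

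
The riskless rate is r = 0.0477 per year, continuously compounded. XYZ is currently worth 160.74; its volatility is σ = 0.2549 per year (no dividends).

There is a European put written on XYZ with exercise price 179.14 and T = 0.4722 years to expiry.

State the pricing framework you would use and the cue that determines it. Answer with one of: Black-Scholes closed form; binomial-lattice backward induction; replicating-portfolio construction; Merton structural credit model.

framework: Black-Scholes closed form

Key observation: the strike-179.14 put on XYZ is European-exercise on a continuously-modelled lognormal underlying, so its value is a single closed-form evaluation.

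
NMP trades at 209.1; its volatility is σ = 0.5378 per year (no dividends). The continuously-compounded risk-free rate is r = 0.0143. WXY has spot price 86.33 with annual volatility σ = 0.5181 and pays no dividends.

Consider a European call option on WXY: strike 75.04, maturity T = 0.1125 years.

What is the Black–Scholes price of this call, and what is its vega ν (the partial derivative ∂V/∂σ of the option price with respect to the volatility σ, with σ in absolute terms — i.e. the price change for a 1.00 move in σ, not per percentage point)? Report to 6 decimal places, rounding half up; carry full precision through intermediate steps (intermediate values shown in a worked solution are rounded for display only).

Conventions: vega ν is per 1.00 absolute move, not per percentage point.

σ√T = 0.5181·√0.1125 = 0.173776
d₁ = (ln(S/K) + (r+σ²/2)T) / (σ√T) = (ln(86.33/75.04) + (0.0143+0.5181²/2)·0.1125) / 0.173776 = (0.140156 + 0.016708) / 0.173776 = 0.902677
d₂ = d₁ − σ√T = 0.902677 − 0.173776 = 0.728901
e^{−rT} = 0.998393
N(d₁) = 0.816651,  N(d₂) = 0.766969
Call price V = S·N(d₁) − K·e^{−rT}·N(d₂) = 70.501515 − 57.460836 = 13.040679
φ(d₁) = (1/√(2π))·e^{−d₁²/2} = 0.265444
ν = S·φ(d₁)·√T = 7.686185

price = 13.040679
ν = 7.686185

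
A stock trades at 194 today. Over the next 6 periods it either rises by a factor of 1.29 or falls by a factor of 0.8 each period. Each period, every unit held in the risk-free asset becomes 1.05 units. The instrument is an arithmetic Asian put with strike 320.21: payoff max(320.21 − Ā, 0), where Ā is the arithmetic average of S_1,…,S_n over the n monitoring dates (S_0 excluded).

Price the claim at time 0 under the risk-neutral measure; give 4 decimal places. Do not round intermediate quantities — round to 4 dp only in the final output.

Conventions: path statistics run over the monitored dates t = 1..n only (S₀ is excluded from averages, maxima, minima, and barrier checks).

price = 74.9914

With p* = (R−d)/(u−d) = 0.5102, sum probability × payoff across the paths and divide by R^6.
Enumerate all 2^6 = 64 price paths (U = up ×1.29, D = down ×0.8); each path with k up-moves has probability p*^k·(1−p*)^(6−k).
DDDDDD: Ā=95.4294, payoff=224.7806, prob=0.013807
UDDDDD: Ā=153.8799, payoff=166.3301, prob=0.014382
DUDDDD: Ā=138.0365, payoff=182.1735, prob=0.014382
UUDDDD: Ā=222.5839, payoff=97.6261, prob=0.014981
DDUDDD: Ā=125.3619, payoff=194.8481, prob=0.014382
UDUDDD: Ā=202.1460, payoff=118.0640, prob=0.014981
DUUDDD: Ā=186.3027, payoff=133.9073, prob=0.014981
UUUDDD: Ā=300.4131, payoff=19.7969, prob=0.015605
DDDUDD: Ā=115.2221, payoff=204.9879, prob=0.014382
UDDUDD: Ā=185.7957, payoff=134.4143, prob=0.014981
DUDUDD: Ā=169.9524, payoff=150.2576, prob=0.014981
UUDUDD: Ā=274.0482, payoff=46.1618, prob=0.015605
DDUUDD: Ā=157.2777, payoff=162.9323, prob=0.014981
UDUUDD: Ā=253.6103, payoff=66.5997, prob=0.015605
DUUUDD: Ā=237.7669, payoff=82.4431, prob=0.015605
UUUUDD: Ā=383.3992, payoff=0.0000, prob=0.016256
DDDDUD: Ā=107.1103, payoff=213.0997, prob=0.014382
UDDDUD: Ā=172.7154, payoff=147.4946, prob=0.014981
DUDDUD: Ā=156.8721, payoff=163.3379, prob=0.014981
UUDDUD: Ā=252.9563, payoff=67.2537, prob=0.015605
DDUDUD: Ā=144.1974, payoff=176.0126, prob=0.014981
UDUDUD: Ā=232.5184, payoff=87.6916, prob=0.015605
DUUDUD: Ā=216.6750, payoff=103.5350, prob=0.015605
UUUDUD: Ā=349.3885, payoff=0.0000, prob=0.016256
DDDUUD: Ā=134.0577, payoff=186.1523, prob=0.014981
UDDUUD: Ā=216.1680, payoff=104.0420, prob=0.015605
DUDUUD: Ā=200.3247, payoff=119.8853, prob=0.015605
UUDUUD: Ā=323.0236, payoff=0.0000, prob=0.016256
DDUUUD: Ā=187.6500, payoff=132.5600, prob=0.015605
UDUUUD: Ā=302.5857, payoff=17.6243, prob=0.016256
DUUUUD: Ā=286.7424, payoff=33.4676, prob=0.016256
UUUUUD: Ā=462.3721, payoff=0.0000, prob=0.016933
DDDDDU: Ā=100.6209, payoff=219.5891, prob=0.014382
UDDDDU: Ā=162.2512, payoff=157.9588, prob=0.014981
DUDDDU: Ā=146.4079, payoff=173.8021, prob=0.014981
UUDDDU: Ā=236.0827, payoff=84.1273, prob=0.015605
DDUDDU: Ā=133.7332, payoff=186.4768, prob=0.014981
UDUDDU: Ā=215.6448, payoff=104.5652, prob=0.015605
DUUDDU: Ā=199.8015, payoff=120.4085, prob=0.015605
UUUDDU: Ā=322.1799, payoff=0.0000, prob=0.016256
DDDUDU: Ā=123.5935, payoff=196.6165, prob=0.014981
UDDUDU: Ā=199.2945, payoff=120.9155, prob=0.015605
DUDUDU: Ā=183.4512, payoff=136.7588, prob=0.015605
UUDUDU: Ā=295.8150, payoff=24.3950, prob=0.016256
DDUUDU: Ā=170.7765, payoff=149.4335, prob=0.015605
UDUUDU: Ā=275.3771, payoff=44.8329, prob=0.016256
DUUUDU: Ā=259.5338, payoff=60.6762, prob=0.016256
UUUUDU: Ā=418.4983, payoff=0.0000, prob=0.016933
DDDDUU: Ā=115.4817, payoff=204.7283, prob=0.014981
UDDDUU: Ā=186.2143, payoff=133.9957, prob=0.015605
DUDDUU: Ā=170.3709, payoff=149.8391, prob=0.015605
UUDDUU: Ā=274.7231, payoff=45.4869, prob=0.016256
DDUDUU: Ā=157.6963, payoff=162.5137, prob=0.015605
UDUDUU: Ā=254.2852, payoff=65.9248, prob=0.016256
DUUDUU: Ā=238.4419, payoff=81.7681, prob=0.016256
UUUDUU: Ā=384.4875, payoff=0.0000, prob=0.016933
DDDUUU: Ā=147.5565, payoff=172.6535, prob=0.015605
UDDUUU: Ā=237.9349, payoff=82.2751, prob=0.016256
DUDUUU: Ā=222.0916, payoff=98.1184, prob=0.016256
UUDUUU: Ā=358.1227, payoff=0.0000, prob=0.016933
DDUUUU: Ā=209.4169, payoff=110.7931, prob=0.016256
UDUUUU: Ā=337.6848, payoff=0.0000, prob=0.016933
DUUUUU: Ā=321.8414, payoff=0.0000, prob=0.016933
UUUUUU: Ā=518.9693, payoff=0.0000, prob=0.017639
Price = Σ prob·payoff / R^6 = 100.495623 / 1.340096 = 74.9914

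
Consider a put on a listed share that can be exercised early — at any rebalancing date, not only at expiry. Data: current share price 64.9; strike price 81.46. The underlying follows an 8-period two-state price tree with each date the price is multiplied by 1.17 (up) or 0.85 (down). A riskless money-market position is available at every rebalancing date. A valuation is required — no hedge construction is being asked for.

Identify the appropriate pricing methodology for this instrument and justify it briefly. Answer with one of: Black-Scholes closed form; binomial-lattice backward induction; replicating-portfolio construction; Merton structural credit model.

framework: binomial-lattice backward induction

Key observation: with exercise allowed before expiry on a discrete up/down model (8 steps from spot 64.9), the strike-81.46 put's value must be rolled back through the tree testing early exercise at each node.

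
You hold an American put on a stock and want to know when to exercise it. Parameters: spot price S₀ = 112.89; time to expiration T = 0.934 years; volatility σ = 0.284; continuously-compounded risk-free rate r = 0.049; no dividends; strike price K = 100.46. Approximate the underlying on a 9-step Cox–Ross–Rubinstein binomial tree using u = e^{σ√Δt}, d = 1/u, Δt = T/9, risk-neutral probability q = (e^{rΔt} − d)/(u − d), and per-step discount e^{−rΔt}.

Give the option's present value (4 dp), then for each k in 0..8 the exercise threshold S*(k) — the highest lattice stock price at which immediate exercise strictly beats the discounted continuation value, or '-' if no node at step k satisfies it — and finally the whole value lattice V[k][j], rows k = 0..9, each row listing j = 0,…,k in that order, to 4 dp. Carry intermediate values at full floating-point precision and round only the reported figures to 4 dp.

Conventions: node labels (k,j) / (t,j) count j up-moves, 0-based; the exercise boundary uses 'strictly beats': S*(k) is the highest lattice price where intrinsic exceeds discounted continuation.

price = 5.0002
boundary = - - - - 78.2929 71.4478 78.2929 85.7937 78.2929
tree:
5.0002
7.5992 2.5029
11.2349 4.1117 0.9510
16.0820 6.5965 1.7172 0.2094
22.1671 10.2790 3.0530 0.4251 0.0000
29.0122 15.4449 5.3184 0.8630 0.0000 0.0000
35.2588 22.1671 9.0109 1.7523 0.0000 0.0000 0.0000
40.9593 29.0122 14.6663 3.5577 0.0000 0.0000 0.0000 0.0000
46.1614 35.2588 22.1671 7.2235 0.0000 0.0000 0.0000 0.0000 0.0000
50.9086 40.9593 29.0122 14.6663 0.0000 0.0000 0.0000 0.0000 0.0000 0.0000

Δt=0.10378  u=1.09581  d=0.91257  q=0.50497  discount=0.99493
step 9 (expiry): payoffs max(K−S,0) = 50.9086 40.9593 29.0122 14.6663 0.0000 0.0000 0.0000 0.0000 0.0000 0.0000
step 8: (k=8,j=0): S=54.2986, K−S=46.1614, hold=45.6518 ⇒ V=46.1614 exercise | (k=8,j=1): S=65.2012, K−S=35.2588, hold=34.7493 ⇒ V=35.2588 exercise | (k=8,j=2): S=78.2929, K−S=22.1671, hold=21.6576 ⇒ V=22.1671 exercise | (k=8,j=3): S=94.0132, K−S=6.4468, hold=7.2235 ⇒ V=7.2235 continue | (k=8,j=4): S=112.8900, K−S=0.0000, hold=0.0000 ⇒ V=0.0000 continue | (k=8,j=5): S=135.5571, K−S=0.0000, hold=0.0000 ⇒ V=0.0000 continue | (k=8,j=6): S=162.7754, K−S=0.0000, hold=0.0000 ⇒ V=0.0000 continue | (k=8,j=7): S=195.4589, K−S=0.0000, hold=0.0000 ⇒ V=0.0000 continue | (k=8,j=8): S=234.7048, K−S=0.0000, hold=0.0000 ⇒ V=0.0000 continue  boundary S*=78.2929
step 7: (k=7,j=0): S=59.5007, K−S=40.9593, hold=40.4497 ⇒ V=40.9593 exercise | (k=7,j=1): S=71.4478, K−S=29.0122, hold=28.5026 ⇒ V=29.0122 exercise | (k=7,j=2): S=85.7937, K−S=14.6663, hold=14.5469 ⇒ V=14.6663 exercise | (k=7,j=3): S=103.0201, K−S=0.0000, hold=3.5577 ⇒ V=3.5577 continue | (k=7,j=4): S=123.7054, K−S=0.0000, hold=0.0000 ⇒ V=0.0000 continue | (k=7,j=5): S=148.5441, K−S=0.0000, hold=0.0000 ⇒ V=0.0000 continue | (k=7,j=6): S=178.3701, K−S=0.0000, hold=0.0000 ⇒ V=0.0000 continue | (k=7,j=7): S=214.1848, K−S=0.0000, hold=0.0000 ⇒ V=0.0000 continue  boundary S*=85.7937
step 6: (k=6,j=0): S=65.2012, K−S=35.2588, hold=34.7493 ⇒ V=35.2588 exercise | (k=6,j=1): S=78.2929, K−S=22.1671, hold=21.6576 ⇒ V=22.1671 exercise | (k=6,j=2): S=94.0132, K−S=6.4468, hold=9.0109 ⇒ V=9.0109 continue | (k=6,j=3): S=112.8900, K−S=0.0000, hold=1.7523 ⇒ V=1.7523 continue | (k=6,j=4): S=135.5571, K−S=0.0000, hold=0.0000 ⇒ V=0.0000 continue | (k=6,j=5): S=162.7754, K−S=0.0000, hold=0.0000 ⇒ V=0.0000 continue | (k=6,j=6): S=195.4589, K−S=0.0000, hold=0.0000 ⇒ V=0.0000 continue  boundary S*=78.2929
step 5: (k=5,j=0): S=71.4478, K−S=29.0122, hold=28.5026 ⇒ V=29.0122 exercise | (k=5,j=1): S=85.7937, K−S=14.6663, hold=15.4449 ⇒ V=15.4449 continue | (k=5,j=2): S=103.0201, K−S=0.0000, hold=5.3184 ⇒ V=5.3184 continue | (k=5,j=3): S=123.7054, K−S=0.0000, hold=0.8630 ⇒ V=0.8630 continue | (k=5,j=4): S=148.5441, K−S=0.0000, hold=0.0000 ⇒ V=0.0000 continue | (k=5,j=5): S=178.3701, K−S=0.0000, hold=0.0000 ⇒ V=0.0000 continue  boundary S*=71.4478
step 4: (k=4,j=0): S=78.2929, K−S=22.1671, hold=22.0488 ⇒ V=22.1671 exercise | (k=4,j=1): S=94.0132, K−S=6.4468, hold=10.2790 ⇒ V=10.2790 continue | (k=4,j=2): S=112.8900, K−S=0.0000, hold=3.0530 ⇒ V=3.0530 continue | (k=4,j=3): S=135.5571, K−S=0.0000, hold=0.4251 ⇒ V=0.4251 continue | (k=4,j=4): S=162.7754, K−S=0.0000, hold=0.0000 ⇒ V=0.0000 continue  boundary S*=78.2929
step 3: (k=3,j=0): S=85.7937, K−S=14.6663, hold=16.0820 ⇒ V=16.0820 continue | (k=3,j=1): S=103.0201, K−S=0.0000, hold=6.5965 ⇒ V=6.5965 continue | (k=3,j=2): S=123.7054, K−S=0.0000, hold=1.7172 ⇒ V=1.7172 continue | (k=3,j=3): S=148.5441, K−S=0.0000, hold=0.2094 ⇒ V=0.2094 continue  boundary S*=-
step 2: (k=2,j=0): S=94.0132, K−S=6.4468, hold=11.2349 ⇒ V=11.2349 continue | (k=2,j=1): S=112.8900, K−S=0.0000, hold=4.1117 ⇒ V=4.1117 continue | (k=2,j=2): S=135.5571, K−S=0.0000, hold=0.9510 ⇒ V=0.9510 continue  boundary S*=-
step 1: (k=1,j=0): S=103.0201, K−S=0.0000, hold=7.5992 ⇒ V=7.5992 continue | (k=1,j=1): S=123.7054, K−S=0.0000, hold=2.5029 ⇒ V=2.5029 continue  boundary S*=-
step 0: (k=0,j=0): S=112.8900, K−S=0.0000, hold=5.0002 ⇒ V=5.0002 continue  boundary S*=-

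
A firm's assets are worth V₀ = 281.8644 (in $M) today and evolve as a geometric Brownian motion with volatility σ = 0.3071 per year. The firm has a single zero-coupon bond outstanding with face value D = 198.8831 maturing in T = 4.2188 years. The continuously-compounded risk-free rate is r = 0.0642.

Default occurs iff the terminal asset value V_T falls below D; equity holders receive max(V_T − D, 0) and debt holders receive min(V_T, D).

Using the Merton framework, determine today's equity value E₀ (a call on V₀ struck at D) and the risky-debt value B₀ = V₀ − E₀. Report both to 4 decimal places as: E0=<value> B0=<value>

Equity is a call on the firm's assets struck at D = 198.8831:
d₁ = [ln(V₀/D) + (r + σ²/2)T] / (σ√T)
   = [ln(281.8644/198.8831) + (0.0642 + 0.5·0.3071²)·4.2188] / (0.3071·√4.2188)
   = [0.348709 + 0.469785] / 0.630775 = 1.297601
d₂ = d₁ − σ√T = 1.297601 − 0.630775 = 0.666827
N(d₁) = 0.902788,  N(d₂) = 0.747559,  e^(−rT) = 0.762733
E₀ = V₀·N(d₁) − D·e^(−rT)·N(d₂)
   = 281.8644·0.902788 − 198.8831·0.762733·0.747559 = 141.063042
B₀ = V₀ − E₀ = 281.8644 − 141.063042 = 140.801358

E0=141.0630 B0=140.8014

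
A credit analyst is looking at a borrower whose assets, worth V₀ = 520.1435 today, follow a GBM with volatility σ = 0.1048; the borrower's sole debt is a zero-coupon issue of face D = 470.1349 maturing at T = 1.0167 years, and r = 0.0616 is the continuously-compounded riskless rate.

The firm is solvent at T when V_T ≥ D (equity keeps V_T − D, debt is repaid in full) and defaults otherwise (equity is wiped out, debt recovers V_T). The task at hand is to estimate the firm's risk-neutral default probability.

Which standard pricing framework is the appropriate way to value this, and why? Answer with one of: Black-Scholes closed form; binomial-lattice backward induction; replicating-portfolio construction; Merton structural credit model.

Key observation: a levered firm with one bullet debt due at 1.0167 years is the canonical structural-credit setup: equity is a call on the firm's assets struck at the face value.

framework: Merton structural credit model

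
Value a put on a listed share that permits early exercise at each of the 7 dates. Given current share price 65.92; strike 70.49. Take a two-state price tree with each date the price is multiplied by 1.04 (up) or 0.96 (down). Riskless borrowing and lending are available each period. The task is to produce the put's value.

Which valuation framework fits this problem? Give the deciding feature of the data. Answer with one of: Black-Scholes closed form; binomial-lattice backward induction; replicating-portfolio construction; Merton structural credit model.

Key observation: the put (strike 70.49 on spot 65.92) is American-style on a 7-step discrete price model, so the early-exercise decision at every node requires stepwise backward valuation — a closed form cannot price the exercise right.

framework: binomial-lattice backward induction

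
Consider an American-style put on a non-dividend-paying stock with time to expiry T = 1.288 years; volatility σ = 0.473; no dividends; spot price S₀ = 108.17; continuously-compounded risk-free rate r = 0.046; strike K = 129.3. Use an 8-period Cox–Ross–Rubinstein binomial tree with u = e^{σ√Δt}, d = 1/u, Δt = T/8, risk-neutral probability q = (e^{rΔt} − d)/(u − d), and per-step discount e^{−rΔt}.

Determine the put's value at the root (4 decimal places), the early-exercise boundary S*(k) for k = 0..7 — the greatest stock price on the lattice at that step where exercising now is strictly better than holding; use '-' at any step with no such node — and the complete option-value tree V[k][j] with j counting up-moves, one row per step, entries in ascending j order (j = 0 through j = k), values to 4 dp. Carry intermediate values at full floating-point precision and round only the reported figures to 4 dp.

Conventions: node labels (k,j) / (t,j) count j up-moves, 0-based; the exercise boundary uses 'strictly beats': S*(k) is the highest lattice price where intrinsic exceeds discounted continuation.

price = 33.7937
boundary = - - - 61.2114 74.0043 61.2114 74.0043 89.4709
tree:
33.7937
44.0493 22.8608
55.6783 31.7424 13.2918
68.0886 42.6811 20.0135 5.9867
78.6701 55.2957 29.2509 10.0019 1.5924
87.4223 68.0886 41.1841 16.3710 3.0392 0.0000
94.6616 78.6701 55.2957 26.0569 5.8006 0.0000 0.0000
100.6495 87.4223 68.0886 39.8291 11.0709 0.0000 0.0000 0.0000
105.6022 94.6616 78.6701 55.2957 21.1300 0.0000 0.0000 0.0000 0.0000

Δt=0.16100, u=1.20900, d=0.82713, q=0.47216, disc=e^(-rΔt)=0.99262
k=8 terminal: V=max(K-S,0) → 105.6022 94.6616 78.6701 55.2957 21.1300 0.0000 0.0000 0.0000 0.0000
k=7: j=0 S=28.6505 intr=100.6495 cont=99.6954 V=100.6495[EX]; j=1 S=41.8777 intr=87.4223 cont=86.4683 V=87.4223[EX]; j=2 S=61.2114 intr=68.0886 cont=67.1346 V=68.0886[EX]; j=3 S=89.4709 intr=39.8291 cont=38.8750 V=39.8291[EX]; j=4 S=130.7771 intr=0.0000 cont=11.0709 V=11.0709[hold]; j=5 S=191.1532 intr=0.0000 cont=0.0000 V=0.0000[hold]; j=6 S=279.4031 intr=0.0000 cont=0.0000 V=0.0000[hold]; j=7 S=408.3956 intr=0.0000 cont=0.0000 V=0.0000[hold]  S*(7)=89.4709
k=6: j=0 S=34.6384 intr=94.6616 cont=93.7076 V=94.6616[EX]; j=1 S=50.6299 intr=78.6701 cont=77.7160 V=78.6701[EX]; j=2 S=74.0043 intr=55.2957 cont=54.3416 V=55.2957[EX]; j=3 S=108.1700 intr=21.1300 cont=26.0569 V=26.0569[hold]; j=4 S=158.1090 intr=0.0000 cont=5.8006 V=5.8006[hold]; j=5 S=231.1034 intr=0.0000 cont=0.0000 V=0.0000[hold]; j=6 S=337.7973 intr=0.0000 cont=0.0000 V=0.0000[hold]  S*(6)=74.0043
k=5: j=0 S=41.8777 intr=87.4223 cont=86.4683 V=87.4223[EX]; j=1 S=61.2114 intr=68.0886 cont=67.1346 V=68.0886[EX]; j=2 S=89.4709 intr=39.8291 cont=41.1841 V=41.1841[hold]; j=3 S=130.7771 intr=0.0000 cont=16.3710 V=16.3710[hold]; j=4 S=191.1532 intr=0.0000 cont=3.0392 V=3.0392[hold]; j=5 S=279.4031 intr=0.0000 cont=0.0000 V=0.0000[hold]  S*(5)=61.2114
k=4: j=0 S=50.6299 intr=78.6701 cont=77.7160 V=78.6701[EX]; j=1 S=74.0043 intr=55.2957 cont=54.9767 V=55.2957[EX]; j=2 S=108.1700 intr=21.1300 cont=29.2509 V=29.2509[hold]; j=3 S=158.1090 intr=0.0000 cont=10.0019 V=10.0019[hold]; j=4 S=231.1034 intr=0.0000 cont=1.5924 V=1.5924[hold]  S*(4)=74.0043
k=3: j=0 S=61.2114 intr=68.0886 cont=67.1346 V=68.0886[EX]; j=1 S=89.4709 intr=39.8291 cont=42.6811 V=42.6811[hold]; j=2 S=130.7771 intr=0.0000 cont=20.0135 V=20.0135[hold]; j=3 S=191.1532 intr=0.0000 cont=5.9867 V=5.9867[hold]  S*(3)=61.2114
k=2: j=0 S=74.0043 intr=55.2957 cont=55.6783 V=55.6783[hold]; j=1 S=108.1700 intr=21.1300 cont=31.7424 V=31.7424[hold]; j=2 S=158.1090 intr=0.0000 cont=13.2918 V=13.2918[hold]  S*(2)=-
k=1: j=0 S=89.4709 intr=39.8291 cont=44.0493 V=44.0493[hold]; j=1 S=130.7771 intr=0.0000 cont=22.8608 V=22.8608[hold]  S*(1)=-
k=0: j=0 S=108.1700 intr=21.1300 cont=33.7937 V=33.7937[hold]  S*(0)=-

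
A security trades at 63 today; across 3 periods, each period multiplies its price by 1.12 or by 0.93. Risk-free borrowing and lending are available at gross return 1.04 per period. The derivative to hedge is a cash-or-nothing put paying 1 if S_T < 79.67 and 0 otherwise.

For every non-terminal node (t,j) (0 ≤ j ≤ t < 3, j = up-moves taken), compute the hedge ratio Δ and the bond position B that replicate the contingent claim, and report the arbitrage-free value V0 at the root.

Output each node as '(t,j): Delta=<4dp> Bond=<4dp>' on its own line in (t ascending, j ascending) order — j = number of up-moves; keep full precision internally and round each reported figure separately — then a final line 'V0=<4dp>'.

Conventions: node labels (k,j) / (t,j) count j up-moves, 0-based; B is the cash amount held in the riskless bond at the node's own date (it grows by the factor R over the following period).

(0,0): Delta=-0.0259 Bond=2.3475
(1,0): Delta=0.0000 Bond=0.9246
(1,1): Delta=-0.0415 Bond=3.5446
(2,0): Delta=0.0000 Bond=0.9615
(2,1): Delta=0.0000 Bond=0.9615
(2,2): Delta=-0.0666 Bond=5.6680
V0=0.7165

No-arbitrage ⇒ martingale measure with p* = (R−d)/(u−d) = 0.5789.
At maturity the claim pays: V(3,0)=1.0000, V(3,1)=1.0000, V(3,2)=1.0000, V(3,3)=0.0000
Node (2,0) S=54.4887: V=(p*·1.0000+(1−p*)·1.0000)/1.04=0.9615; Δ=(1.0000−1.0000)/(61.0273−50.6745)=0.0000; B=V−Δ·S=0.9615
Node (2,1) S=65.6208: V=(p*·1.0000+(1−p*)·1.0000)/1.04=0.9615; Δ=(1.0000−1.0000)/(73.4953−61.0273)=0.0000; B=V−Δ·S=0.9615
Node (2,2) S=79.0272: V=(p*·0.0000+(1−p*)·1.0000)/1.04=0.4049; Δ=(0.0000−1.0000)/(88.5105−73.4953)=-0.0666; B=V−Δ·S=5.6680
Node (1,0) S=58.5900: V=(p*·0.9615+(1−p*)·0.9615)/1.04=0.9246; Δ=(0.9615−0.9615)/(65.6208−54.4887)=0.0000; B=V−Δ·S=0.9246
Node (1,1) S=70.5600: V=(p*·0.4049+(1−p*)·0.9615)/1.04=0.6147; Δ=(0.4049−0.9615)/(79.0272−65.6208)=-0.0415; B=V−Δ·S=3.5446
Node (0,0) S=63.0000: V=(p*·0.6147+(1−p*)·0.9246)/1.04=0.7165; Δ=(0.6147−0.9246)/(70.5600−58.5900)=-0.0259; B=V−Δ·S=2.3475
Sanity check at the root: Δ(0,0)·S0 + B(0,0) reproduces V0 = 0.7165.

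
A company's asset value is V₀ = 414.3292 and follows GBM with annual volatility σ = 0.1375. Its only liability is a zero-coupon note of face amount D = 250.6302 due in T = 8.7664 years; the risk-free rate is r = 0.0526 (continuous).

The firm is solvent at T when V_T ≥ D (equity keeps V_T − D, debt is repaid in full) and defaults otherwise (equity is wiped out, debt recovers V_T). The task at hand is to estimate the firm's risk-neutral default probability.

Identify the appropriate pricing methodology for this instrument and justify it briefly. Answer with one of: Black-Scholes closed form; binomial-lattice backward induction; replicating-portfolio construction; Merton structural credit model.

framework: Merton structural credit model

Key observation: the asked-for credit quantity lives on the firm's capital structure — asset value, asset volatility, debt face 250.6302 — which is the structural model's domain.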